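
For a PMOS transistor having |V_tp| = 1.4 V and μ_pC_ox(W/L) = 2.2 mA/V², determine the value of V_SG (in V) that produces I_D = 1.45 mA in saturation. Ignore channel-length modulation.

V_SG = 2.55 V

In saturation I_D = ½ k_p (V_SG − |V_tp|)², so V_SG − |V_tp| = √(2 I_D / k_p) = √(2 × 1.45 / 2.2) = 1.15 V.
V_SG = 1.4 + 1.15 = 2.55 V.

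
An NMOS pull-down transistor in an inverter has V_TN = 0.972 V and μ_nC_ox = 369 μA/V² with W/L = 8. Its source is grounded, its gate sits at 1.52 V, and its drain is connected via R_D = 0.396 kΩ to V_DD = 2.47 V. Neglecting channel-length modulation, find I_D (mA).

I_D = 0.443 mA

V_GS = V_G = 1.52 V, so V_ov = 1.52 − 0.972 = 0.548 V.
k_n = μ_nC_ox · (W/L) = 2.952 mA/V².
Assume saturation: I_D = ½ k_n V_ov² = 0.5 × 2.952 × 0.548² = 0.443 mA, giving V_DS = V_DD − I_D R_D = 2.47 − 0.443 × 0.396 = 2.29 V.
V_DS = 2.29 V ≥ V_ov = 0.548 V, confirming saturation.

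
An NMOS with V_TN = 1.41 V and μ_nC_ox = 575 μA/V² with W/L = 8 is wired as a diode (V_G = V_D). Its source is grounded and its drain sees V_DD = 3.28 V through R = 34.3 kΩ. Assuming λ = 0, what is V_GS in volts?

With gate tied to drain, V_GS = V_DS ≥ V_GS − V_TN, so the device is in saturation.
k_n = μ_nC_ox · (W/L) = 4.6 mA/V².
KCL at the drain: ½ k_n (V_GS − V_TN)² = (V_DD − V_GS)/R.
Let x = V_GS − 1.41. Then 78.9 x² + x − 1.87 = 0, giving x = 0.148 V (positive root), so V_GS = 1.56 V.
I_D = (V_DD − V_GS)/R = (3.28 − 1.56) / 34.3 = 0.0502 mA.

V_GS = 1.56 V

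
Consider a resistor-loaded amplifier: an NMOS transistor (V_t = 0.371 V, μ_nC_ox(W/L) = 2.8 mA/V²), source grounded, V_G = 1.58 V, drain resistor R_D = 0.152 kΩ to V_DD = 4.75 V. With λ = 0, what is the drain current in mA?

I_D = 2.05 mA

V_GS = V_G = 1.58 V, so V_ov = 1.58 − 0.371 = 1.21 V.
Assume saturation: I_D = ½ k_n V_ov² = 0.5 × 2.8 × 1.21² = 2.05 mA, giving V_DS = V_DD − I_D R_D = 4.75 − 2.05 × 0.152 = 4.44 V.
V_DS = 4.44 V ≥ V_ov = 1.21 V, confirming saturation.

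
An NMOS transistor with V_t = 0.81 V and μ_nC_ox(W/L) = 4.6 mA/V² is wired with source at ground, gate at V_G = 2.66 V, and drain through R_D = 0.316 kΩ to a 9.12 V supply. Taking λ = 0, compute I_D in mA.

V_GS = V_G = 2.66 V, so V_ov = 2.66 − 0.81 = 1.85 V.
Assume saturation: I_D = ½ k_n V_ov² = 0.5 × 4.6 × 1.85² = 7.87 mA, giving V_DS = V_DD − I_D R_D = 9.12 − 7.87 × 0.316 = 6.63 V.
V_DS = 6.63 V ≥ V_ov = 1.85 V, confirming saturation.

I_D = 7.87 mA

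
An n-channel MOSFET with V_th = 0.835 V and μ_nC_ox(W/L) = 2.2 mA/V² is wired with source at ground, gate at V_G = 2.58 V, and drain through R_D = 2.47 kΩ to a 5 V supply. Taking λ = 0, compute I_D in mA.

V_GS = V_G = 2.58 V, so V_ov = 2.58 − 0.835 = 1.75 V.
Assume saturation: I_D = ½ k_n V_ov² = 0.5 × 2.2 × 1.75² = 3.35 mA, giving V_DS = V_DD − I_D R_D = 5 − 3.35 × 2.47 = -3.27 V.
But -3.27 V < V_ov = 1.75 V, so the device is actually in triode.
In triode I_D = k_n[V_ov V_DS − ½ V_DS²] and I_D = (V_DD − V_DS)/R_D. Equating: 2.72 V_DS² − 10.48 V_DS + 5 = 0, giving V_DS = 0.558 V (the root below V_ov).
I_D = (5 − 0.558) / 2.47 = 1.8 mA.

I_D = 1.80 mA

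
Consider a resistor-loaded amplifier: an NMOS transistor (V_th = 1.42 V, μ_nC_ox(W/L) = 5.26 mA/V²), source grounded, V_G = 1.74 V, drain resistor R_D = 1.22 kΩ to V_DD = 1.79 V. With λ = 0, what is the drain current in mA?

I_D = 0.269 mA

V_GS = V_G = 1.74 V, so V_ov = 1.74 − 1.42 = 0.32 V.
Assume saturation: I_D = ½ k_n V_ov² = 0.5 × 5.26 × 0.32² = 0.269 mA, giving V_DS = V_DD − I_D R_D = 1.79 − 0.269 × 1.22 = 1.46 V.
V_DS = 1.46 V ≥ V_ov = 0.32 V, confirming saturation.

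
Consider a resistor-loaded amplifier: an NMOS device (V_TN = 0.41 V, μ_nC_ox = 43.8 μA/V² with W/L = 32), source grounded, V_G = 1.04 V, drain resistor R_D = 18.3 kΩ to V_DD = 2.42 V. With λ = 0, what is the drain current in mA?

I_D = 0.123 mA

V_GS = V_G = 1.04 V, so V_ov = 1.04 − 0.41 = 0.63 V.
k_n = μ_nC_ox · (W/L) = 1.402 mA/V².
Assume saturation: I_D = ½ k_n V_ov² = 0.5 × 1.402 × 0.63² = 0.278 mA, giving V_DS = V_DD − I_D R_D = 2.42 − 0.278 × 18.3 = -2.67 V.
But -2.67 V < V_ov = 0.63 V, so the device is actually in triode.
In triode I_D = k_n[V_ov V_DS − ½ V_DS²] and I_D = (V_DD − V_DS)/R_D. Equating: 12.8 V_DS² − 17.16 V_DS + 2.42 = 0, giving V_DS = 0.16 V (the root below V_ov).
I_D = (2.42 − 0.16) / 18.3 = 0.123 mA.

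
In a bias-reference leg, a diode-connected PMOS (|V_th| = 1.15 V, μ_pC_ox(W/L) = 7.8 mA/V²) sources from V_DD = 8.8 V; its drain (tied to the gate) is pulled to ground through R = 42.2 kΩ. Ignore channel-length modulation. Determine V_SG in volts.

V_SG = 1.36 V

With gate tied to drain, V_SG = V_SD ≥ V_SG − |V_th|, so the device is in saturation.
KCL at the drain: ½ k_p (V_SG − |V_th|)² = (V_DD − V_SG)/R.
Let x = V_SG − 1.15. Then 165 x² + x − 7.65 = 0, giving x = 0.213 V (positive root), so V_SG = 1.36 V.
I_D = (V_DD − V_SG)/R = (8.8 − 1.36) / 42.2 = 0.176 mA.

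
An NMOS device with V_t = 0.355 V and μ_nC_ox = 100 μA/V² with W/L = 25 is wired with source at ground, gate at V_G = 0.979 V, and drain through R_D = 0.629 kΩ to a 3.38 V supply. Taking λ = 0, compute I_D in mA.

V_GS = V_G = 0.979 V, so V_ov = 0.979 − 0.355 = 0.624 V.
k_n = μ_nC_ox · (W/L) = 2.5 mA/V².
Assume saturation: I_D = ½ k_n V_ov² = 0.5 × 2.5 × 0.624² = 0.487 mA, giving V_DS = V_DD − I_D R_D = 3.38 − 0.487 × 0.629 = 3.07 V.
V_DS = 3.07 V ≥ V_ov = 0.624 V, confirming saturation.

I_D = 0.487 mA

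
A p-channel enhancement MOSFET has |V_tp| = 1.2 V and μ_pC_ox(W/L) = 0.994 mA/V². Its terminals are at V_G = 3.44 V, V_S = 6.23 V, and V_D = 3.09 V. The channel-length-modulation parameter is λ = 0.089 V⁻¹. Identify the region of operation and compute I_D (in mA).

V_SG = V_S − V_G = 6.23 − 3.44 = 2.79 V; V_SD = V_S − V_D = 6.23 − 3.09 = 3.14 V.
V_ov = V_SG − |V_tp| = 2.79 − 1.2 = 1.59 V.
Since V_SD = 3.14 V ≥ V_ov = 1.59 V, the device is in saturation.
I_D = ½ k_p V_ov² (1 + λ V_SD) = 0.5 × 0.994 × 1.59² × (1 + 0.089 × 3.14) = 1.61 mA.

Saturation; I_D = 1.61 mA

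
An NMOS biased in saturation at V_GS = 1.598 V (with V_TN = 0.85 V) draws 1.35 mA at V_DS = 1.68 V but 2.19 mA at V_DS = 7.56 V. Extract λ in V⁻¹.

With V_GS fixed, I_D ∝ (1 + λ V_DS) in saturation, so I_D2/I_D1 = (1 + λ V_DS2)/(1 + λ V_DS1).
2.19/1.35 = 1.622 = (1 + 7.56 λ)/(1 + 1.68 λ).
Solving: λ (I_D1 V_DS2 − I_D2 V_DS1) = I_D2 − I_D1, so λ = (2.19 − 1.35) / (1.35 × 7.56 − 2.19 × 1.68) = 0.84 / 6.53 = 0.129 V⁻¹.

λ = 0.129 V⁻¹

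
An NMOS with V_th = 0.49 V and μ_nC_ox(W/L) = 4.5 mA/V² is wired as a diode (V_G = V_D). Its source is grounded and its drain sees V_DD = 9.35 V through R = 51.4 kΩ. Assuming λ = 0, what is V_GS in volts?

With gate tied to drain, V_GS = V_DS ≥ V_GS − V_th, so the device is in saturation.
KCL at the drain: ½ k_n (V_GS − V_th)² = (V_DD − V_GS)/R.
Let x = V_GS − 0.49. Then 116 x² + x − 8.86 = 0, giving x = 0.272 V (positive root), so V_GS = 0.762 V.
I_D = (V_DD − V_GS)/R = (9.35 − 0.762) / 51.4 = 0.167 mA.

V_GS = 0.762 V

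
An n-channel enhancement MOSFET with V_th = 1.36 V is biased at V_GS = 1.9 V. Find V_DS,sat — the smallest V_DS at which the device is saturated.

The boundary between triode and saturation is V_DS = V_GS − V_th = V_ov.
V_ov = 1.9 − 1.36 = 0.54 V.

V_DS,sat = 0.540 V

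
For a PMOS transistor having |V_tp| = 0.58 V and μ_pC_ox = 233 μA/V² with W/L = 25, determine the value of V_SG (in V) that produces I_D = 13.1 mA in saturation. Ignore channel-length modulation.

V_SG = 2.70 V

k_p = μ_pC_ox · (W/L) = 5.825 mA/V².
In saturation I_D = ½ k_p (V_SG − |V_tp|)², so V_SG − |V_tp| = √(2 I_D / k_p) = √(2 × 13.1 / 5.825) = 2.12 V.
V_SG = 0.58 + 2.12 = 2.7 V.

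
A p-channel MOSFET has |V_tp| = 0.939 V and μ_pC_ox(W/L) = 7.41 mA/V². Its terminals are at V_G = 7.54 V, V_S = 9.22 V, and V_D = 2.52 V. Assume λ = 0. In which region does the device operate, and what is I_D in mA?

V_SG = V_S − V_G = 9.22 − 7.54 = 1.68 V; V_SD = V_S − V_D = 9.22 − 2.52 = 6.7 V.
V_ov = V_SG − |V_tp| = 1.68 − 0.939 = 0.741 V.
Since V_SD = 6.7 V ≥ V_ov = 0.741 V, the device is in saturation.
I_D = ½ k_p V_ov² = 0.5 × 7.41 × 0.741² = 2.03 mA.

Saturation; I_D = 2.03 mA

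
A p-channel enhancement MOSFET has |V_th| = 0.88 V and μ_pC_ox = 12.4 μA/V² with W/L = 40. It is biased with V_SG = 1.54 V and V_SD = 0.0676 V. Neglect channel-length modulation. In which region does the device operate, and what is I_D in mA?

Triode; I_D = 0.0210 mA

k_p = μ_pC_ox · (W/L) = 0.496 mA/V².
V_ov = V_SG − |V_th| = 1.54 − 0.88 = 0.66 V.
Since V_SD = 0.0676 V < V_ov = 0.66 V, the device is in the triode region.
I_D = k_p [V_ov · V_SD − ½ V_SD²] = 0.496 × [0.66 × 0.0676 − 0.5 × 0.0676²] = 0.021 mA.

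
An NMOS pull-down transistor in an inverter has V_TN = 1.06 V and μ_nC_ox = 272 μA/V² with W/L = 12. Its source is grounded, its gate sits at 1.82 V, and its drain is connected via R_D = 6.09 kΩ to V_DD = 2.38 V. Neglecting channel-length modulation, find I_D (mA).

I_D = 0.364 mA

V_GS = V_G = 1.82 V, so V_ov = 1.82 − 1.06 = 0.76 V.
k_n = μ_nC_ox · (W/L) = 3.264 mA/V².
Assume saturation: I_D = ½ k_n V_ov² = 0.5 × 3.264 × 0.76² = 0.943 mA, giving V_DS = V_DD − I_D R_D = 2.38 − 0.943 × 6.09 = -3.36 V.
But -3.36 V < V_ov = 0.76 V, so the device is actually in triode.
In triode I_D = k_n[V_ov V_DS − ½ V_DS²] and I_D = (V_DD − V_DS)/R_D. Equating: 9.94 V_DS² − 16.11 V_DS + 2.38 = 0, giving V_DS = 0.164 V (the root below V_ov).
I_D = (2.38 − 0.164) / 6.09 = 0.364 mA.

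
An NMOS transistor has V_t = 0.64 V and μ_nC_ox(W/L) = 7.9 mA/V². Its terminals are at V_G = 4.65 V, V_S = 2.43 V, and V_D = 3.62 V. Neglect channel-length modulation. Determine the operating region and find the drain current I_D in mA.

V_GS = V_G − V_S = 4.65 − 2.43 = 2.22 V; V_DS = V_D − V_S = 3.62 − 2.43 = 1.19 V.
V_ov = V_GS − V_t = 2.22 − 0.64 = 1.58 V.
Since V_DS = 1.19 V < V_ov = 1.58 V, the device is in the triode region.
I_D = k_n [V_ov · V_DS − ½ V_DS²] = 7.9 × [1.58 × 1.19 − 0.5 × 1.19²] = 9.26 mA.

Triode; I_D = 9.26 mA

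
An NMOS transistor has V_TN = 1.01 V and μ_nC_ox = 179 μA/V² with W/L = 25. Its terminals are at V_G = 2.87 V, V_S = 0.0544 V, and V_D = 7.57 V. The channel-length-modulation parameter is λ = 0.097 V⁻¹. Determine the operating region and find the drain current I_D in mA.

Saturation; I_D = 12.6 mA

V_GS = V_G − V_S = 2.87 − 0.0544 = 2.82 V; V_DS = V_D − V_S = 7.57 − 0.0544 = 7.52 V.
k_n = μ_nC_ox · (W/L) = 4.475 mA/V².
V_ov = V_GS − V_TN = 2.82 − 1.01 = 1.81 V.
Since V_DS = 7.52 V ≥ V_ov = 1.81 V, the device is in saturation.
I_D = ½ k_n V_ov² (1 + λ V_DS) = 0.5 × 4.475 × 1.81² × (1 + 0.097 × 7.52) = 12.6 mA.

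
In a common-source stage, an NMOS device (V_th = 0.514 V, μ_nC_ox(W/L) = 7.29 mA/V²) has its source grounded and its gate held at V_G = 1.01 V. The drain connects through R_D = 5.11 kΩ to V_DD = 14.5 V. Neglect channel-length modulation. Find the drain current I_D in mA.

I_D = 0.897 mA

V_GS = V_G = 1.01 V, so V_ov = 1.01 − 0.514 = 0.496 V.
Assume saturation: I_D = ½ k_n V_ov² = 0.5 × 7.29 × 0.496² = 0.897 mA, giving V_DS = V_DD − I_D R_D = 14.5 − 0.897 × 5.11 = 9.92 V.
V_DS = 9.92 V ≥ V_ov = 0.496 V, confirming saturation.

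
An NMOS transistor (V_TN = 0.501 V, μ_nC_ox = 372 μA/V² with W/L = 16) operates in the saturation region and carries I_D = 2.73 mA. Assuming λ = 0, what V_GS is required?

V_GS = 1.46 V

k_n = μ_nC_ox · (W/L) = 5.952 mA/V².
In saturation I_D = ½ k_n (V_GS − V_TN)², so V_GS − V_TN = √(2 I_D / k_n) = √(2 × 2.73 / 5.952) = 0.958 V.
V_GS = 0.501 + 0.958 = 1.46 V.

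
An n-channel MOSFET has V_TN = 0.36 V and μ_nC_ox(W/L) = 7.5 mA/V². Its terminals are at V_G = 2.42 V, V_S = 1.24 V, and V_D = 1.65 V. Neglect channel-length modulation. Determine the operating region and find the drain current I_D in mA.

Triode; I_D = 1.89 mA

V_GS = V_G − V_S = 2.42 − 1.24 = 1.18 V; V_DS = V_D − V_S = 1.65 − 1.24 = 0.41 V.
V_ov = V_GS − V_TN = 1.18 − 0.36 = 0.82 V.
Since V_DS = 0.41 V < V_ov = 0.82 V, the device is in the triode region.
I_D = k_n [V_ov · V_DS − ½ V_DS²] = 7.5 × [0.82 × 0.41 − 0.5 × 0.41²] = 1.89 mA.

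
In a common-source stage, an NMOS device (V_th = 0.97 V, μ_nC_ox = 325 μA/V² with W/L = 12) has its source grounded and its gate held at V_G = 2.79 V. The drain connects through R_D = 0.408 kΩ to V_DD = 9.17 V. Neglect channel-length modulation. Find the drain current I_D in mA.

V_GS = V_G = 2.79 V, so V_ov = 2.79 − 0.97 = 1.82 V.
k_n = μ_nC_ox · (W/L) = 3.9 mA/V².
Assume saturation: I_D = ½ k_n V_ov² = 0.5 × 3.9 × 1.82² = 6.46 mA, giving V_DS = V_DD − I_D R_D = 9.17 − 6.46 × 0.408 = 6.53 V.
V_DS = 6.53 V ≥ V_ov = 1.82 V, confirming saturation.

I_D = 6.46 mA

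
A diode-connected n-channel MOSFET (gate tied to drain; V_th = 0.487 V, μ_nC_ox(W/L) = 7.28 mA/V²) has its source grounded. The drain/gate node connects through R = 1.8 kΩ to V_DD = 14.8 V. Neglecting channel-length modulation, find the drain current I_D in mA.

I_D = 7.17 mA

With gate tied to drain, V_GS = V_DS ≥ V_GS − V_th, so the device is in saturation.
KCL at the drain: ½ k_n (V_GS − V_th)² = (V_DD − V_GS)/R.
Let x = V_GS − 0.487. Then 6.55 x² + x − 14.31 = 0, giving x = 1.4 V (positive root), so V_GS = 1.89 V.
I_D = (V_DD − V_GS)/R = (14.8 − 1.89) / 1.8 = 7.17 mA.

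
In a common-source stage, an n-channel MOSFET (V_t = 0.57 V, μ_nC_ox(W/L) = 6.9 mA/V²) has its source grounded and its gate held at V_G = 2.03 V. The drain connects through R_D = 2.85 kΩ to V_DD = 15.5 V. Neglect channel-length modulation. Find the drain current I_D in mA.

V_GS = V_G = 2.03 V, so V_ov = 2.03 − 0.57 = 1.46 V.
Assume saturation: I_D = ½ k_n V_ov² = 0.5 × 6.9 × 1.46² = 7.35 mA, giving V_DS = V_DD − I_D R_D = 15.5 − 7.35 × 2.85 = -5.46 V.
But -5.46 V < V_ov = 1.46 V, so the device is actually in triode.
In triode I_D = k_n[V_ov V_DS − ½ V_DS²] and I_D = (V_DD − V_DS)/R_D. Equating: 9.83 V_DS² − 29.71 V_DS + 15.5 = 0, giving V_DS = 0.67 V (the root below V_ov).
I_D = (15.5 − 0.67) / 2.85 = 5.2 mA.

I_D = 5.20 mA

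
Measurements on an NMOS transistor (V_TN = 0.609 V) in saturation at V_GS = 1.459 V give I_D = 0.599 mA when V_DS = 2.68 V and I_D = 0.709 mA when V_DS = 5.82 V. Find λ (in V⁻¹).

λ = 0.0694 V⁻¹

With V_GS fixed, I_D ∝ (1 + λ V_DS) in saturation, so I_D2/I_D1 = (1 + λ V_DS2)/(1 + λ V_DS1).
0.709/0.599 = 1.184 = (1 + 5.82 λ)/(1 + 2.68 λ).
Solving: λ (I_D1 V_DS2 − I_D2 V_DS1) = I_D2 − I_D1, so λ = (0.709 − 0.599) / (0.599 × 5.82 − 0.709 × 2.68) = 0.11 / 1.59 = 0.0694 V⁻¹.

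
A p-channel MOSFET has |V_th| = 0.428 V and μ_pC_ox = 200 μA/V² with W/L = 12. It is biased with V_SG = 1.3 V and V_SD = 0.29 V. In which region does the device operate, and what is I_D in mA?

Triode; I_D = 0.506 mA

k_p = μ_pC_ox · (W/L) = 2.4 mA/V².
V_ov = V_SG − |V_th| = 1.3 − 0.428 = 0.872 V.
Since V_SD = 0.29 V < V_ov = 0.872 V, the device is in the triode region.
I_D = k_p [V_ov · V_SD − ½ V_SD²] = 2.4 × [0.872 × 0.29 − 0.5 × 0.29²] = 0.506 mA.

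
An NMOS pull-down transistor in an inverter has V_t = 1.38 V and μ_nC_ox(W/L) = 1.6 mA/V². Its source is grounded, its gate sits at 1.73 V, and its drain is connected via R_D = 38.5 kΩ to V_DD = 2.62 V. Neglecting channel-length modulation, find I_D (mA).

V_GS = V_G = 1.73 V, so V_ov = 1.73 − 1.38 = 0.35 V.
Assume saturation: I_D = ½ k_n V_ov² = 0.5 × 1.6 × 0.35² = 0.098 mA, giving V_DS = V_DD − I_D R_D = 2.62 − 0.098 × 38.5 = -1.15 V.
But -1.15 V < V_ov = 0.35 V, so the device is actually in triode.
In triode I_D = k_n[V_ov V_DS − ½ V_DS²] and I_D = (V_DD − V_DS)/R_D. Equating: 30.8 V_DS² − 22.56 V_DS + 2.62 = 0, giving V_DS = 0.145 V (the root below V_ov).
I_D = (2.62 − 0.145) / 38.5 = 0.0643 mA.

I_D = 0.0643 mA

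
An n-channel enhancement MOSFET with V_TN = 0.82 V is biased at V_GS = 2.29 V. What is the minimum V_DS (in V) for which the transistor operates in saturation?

The boundary between triode and saturation is V_DS = V_GS − V_TN = V_ov.
V_ov = 2.29 − 0.82 = 1.47 V.

V_DS,sat = 1.47 V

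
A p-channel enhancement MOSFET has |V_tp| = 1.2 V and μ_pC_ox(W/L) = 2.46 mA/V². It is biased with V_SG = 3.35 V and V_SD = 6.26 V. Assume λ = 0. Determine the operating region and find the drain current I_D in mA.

Saturation; I_D = 5.69 mA

V_ov = V_SG − |V_tp| = 3.35 − 1.2 = 2.15 V.
Since V_SD = 6.26 V ≥ V_ov = 2.15 V, the device is in saturation.
I_D = ½ k_p V_ov² = 0.5 × 2.46 × 2.15² = 5.69 mA.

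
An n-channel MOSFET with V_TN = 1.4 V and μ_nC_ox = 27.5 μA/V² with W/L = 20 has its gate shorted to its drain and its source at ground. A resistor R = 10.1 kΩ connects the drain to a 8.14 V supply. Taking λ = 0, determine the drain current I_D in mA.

I_D = 0.530 mA

With gate tied to drain, V_GS = V_DS ≥ V_GS − V_TN, so the device is in saturation.
k_n = μ_nC_ox · (W/L) = 0.55 mA/V².
KCL at the drain: ½ k_n (V_GS − V_TN)² = (V_DD − V_GS)/R.
Let x = V_GS − 1.4. Then 2.78 x² + x − 6.74 = 0, giving x = 1.39 V (positive root), so V_GS = 2.79 V.
I_D = (V_DD − V_GS)/R = (8.14 − 2.79) / 10.1 = 0.53 mA.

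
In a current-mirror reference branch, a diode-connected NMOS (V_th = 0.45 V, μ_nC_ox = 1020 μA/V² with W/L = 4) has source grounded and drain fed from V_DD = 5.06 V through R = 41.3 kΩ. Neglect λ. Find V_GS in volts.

V_GS = 0.678 V

With gate tied to drain, V_GS = V_DS ≥ V_GS − V_th, so the device is in saturation.
k_n = μ_nC_ox · (W/L) = 4.08 mA/V².
KCL at the drain: ½ k_n (V_GS − V_th)² = (V_DD − V_GS)/R.
Let x = V_GS − 0.45. Then 84.3 x² + x − 4.61 = 0, giving x = 0.228 V (positive root), so V_GS = 0.678 V.
I_D = (V_DD − V_GS)/R = (5.06 − 0.678) / 41.3 = 0.106 mA.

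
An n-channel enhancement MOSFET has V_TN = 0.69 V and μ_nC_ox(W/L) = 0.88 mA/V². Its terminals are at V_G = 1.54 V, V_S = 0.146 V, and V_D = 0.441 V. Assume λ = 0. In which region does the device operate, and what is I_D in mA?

V_GS = V_G − V_S = 1.54 − 0.146 = 1.39 V; V_DS = V_D − V_S = 0.441 − 0.146 = 0.295 V.
V_ov = V_GS − V_TN = 1.39 − 0.69 = 0.704 V.
Since V_DS = 0.295 V < V_ov = 0.704 V, the device is in the triode region.
I_D = k_n [V_ov · V_DS − ½ V_DS²] = 0.88 × [0.704 × 0.295 − 0.5 × 0.295²] = 0.144 mA.

Triode; I_D = 0.144 mA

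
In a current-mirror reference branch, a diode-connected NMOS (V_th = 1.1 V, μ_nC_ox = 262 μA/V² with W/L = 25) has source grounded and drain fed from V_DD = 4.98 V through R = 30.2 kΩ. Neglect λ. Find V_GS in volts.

With gate tied to drain, V_GS = V_DS ≥ V_GS − V_th, so the device is in saturation.
k_n = μ_nC_ox · (W/L) = 6.55 mA/V².
KCL at the drain: ½ k_n (V_GS − V_th)² = (V_DD − V_GS)/R.
Let x = V_GS − 1.1. Then 98.9 x² + x − 3.88 = 0, giving x = 0.193 V (positive root), so V_GS = 1.29 V.
I_D = (V_DD − V_GS)/R = (4.98 − 1.29) / 30.2 = 0.122 mA.

V_GS = 1.29 V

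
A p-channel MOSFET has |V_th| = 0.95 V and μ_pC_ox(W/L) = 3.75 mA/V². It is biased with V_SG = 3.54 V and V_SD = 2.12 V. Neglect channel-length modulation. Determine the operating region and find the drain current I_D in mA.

V_ov = V_SG − |V_th| = 3.54 − 0.95 = 2.59 V.
Since V_SD = 2.12 V < V_ov = 2.59 V, the device is in the triode region.
I_D = k_p [V_ov · V_SD − ½ V_SD²] = 3.75 × [2.59 × 2.12 − 0.5 × 2.12²] = 12.2 mA.

Triode; I_D = 12.2 mA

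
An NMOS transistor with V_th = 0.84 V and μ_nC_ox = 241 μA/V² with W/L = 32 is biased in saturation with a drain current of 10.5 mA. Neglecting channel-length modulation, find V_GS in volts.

V_GS = 2.49 V

k_n = μ_nC_ox · (W/L) = 7.712 mA/V².
In saturation I_D = ½ k_n (V_GS − V_th)², so V_GS − V_th = √(2 I_D / k_n) = √(2 × 10.5 / 7.712) = 1.65 V.
V_GS = 0.84 + 1.65 = 2.49 V.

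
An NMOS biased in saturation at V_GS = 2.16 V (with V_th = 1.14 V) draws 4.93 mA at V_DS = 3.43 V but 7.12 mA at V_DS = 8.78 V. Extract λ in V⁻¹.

λ = 0.116 V⁻¹

With V_GS fixed, I_D ∝ (1 + λ V_DS) in saturation, so I_D2/I_D1 = (1 + λ V_DS2)/(1 + λ V_DS1).
7.12/4.93 = 1.444 = (1 + 8.78 λ)/(1 + 3.43 λ).
Solving: λ (I_D1 V_DS2 − I_D2 V_DS1) = I_D2 − I_D1, so λ = (7.12 − 4.93) / (4.93 × 8.78 − 7.12 × 3.43) = 2.19 / 18.9 = 0.116 V⁻¹.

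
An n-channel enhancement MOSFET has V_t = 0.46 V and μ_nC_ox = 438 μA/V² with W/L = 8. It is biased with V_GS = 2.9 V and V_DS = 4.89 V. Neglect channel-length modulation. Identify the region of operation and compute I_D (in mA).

k_n = μ_nC_ox · (W/L) = 3.504 mA/V².
V_ov = V_GS − V_t = 2.9 − 0.46 = 2.44 V.
Since V_DS = 4.89 V ≥ V_ov = 2.44 V, the device is in saturation.
I_D = ½ k_n V_ov² = 0.5 × 3.504 × 2.44² = 10.4 mA.

Saturation; I_D = 10.4 mA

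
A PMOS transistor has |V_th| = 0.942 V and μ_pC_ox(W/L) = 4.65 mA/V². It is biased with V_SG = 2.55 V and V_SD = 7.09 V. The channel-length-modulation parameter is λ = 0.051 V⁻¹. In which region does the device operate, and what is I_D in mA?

Saturation; I_D = 8.19 mA

V_ov = V_SG − |V_th| = 2.55 − 0.942 = 1.61 V.
Since V_SD = 7.09 V ≥ V_ov = 1.61 V, the device is in saturation.
I_D = ½ k_p V_ov² (1 + λ V_SD) = 0.5 × 4.65 × 1.61² × (1 + 0.051 × 7.09) = 8.19 mA.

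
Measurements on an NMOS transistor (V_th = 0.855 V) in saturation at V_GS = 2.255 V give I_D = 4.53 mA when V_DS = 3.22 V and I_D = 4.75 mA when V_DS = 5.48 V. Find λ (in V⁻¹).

With V_GS fixed, I_D ∝ (1 + λ V_DS) in saturation, so I_D2/I_D1 = (1 + λ V_DS2)/(1 + λ V_DS1).
4.75/4.53 = 1.049 = (1 + 5.48 λ)/(1 + 3.22 λ).
Solving: λ (I_D1 V_DS2 − I_D2 V_DS1) = I_D2 − I_D1, so λ = (4.75 − 4.53) / (4.53 × 5.48 − 4.75 × 3.22) = 0.22 / 9.53 = 0.0231 V⁻¹.

λ = 0.0231 V⁻¹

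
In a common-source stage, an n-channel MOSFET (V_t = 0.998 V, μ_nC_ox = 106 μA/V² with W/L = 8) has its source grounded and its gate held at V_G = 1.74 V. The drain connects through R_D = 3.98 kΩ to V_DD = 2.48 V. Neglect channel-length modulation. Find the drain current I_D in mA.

I_D = 0.233 mA

V_GS = V_G = 1.74 V, so V_ov = 1.74 − 0.998 = 0.742 V.
k_n = μ_nC_ox · (W/L) = 0.848 mA/V².
Assume saturation: I_D = ½ k_n V_ov² = 0.5 × 0.848 × 0.742² = 0.233 mA, giving V_DS = V_DD − I_D R_D = 2.48 − 0.233 × 3.98 = 1.55 V.
V_DS = 1.55 V ≥ V_ov = 0.742 V, confirming saturation.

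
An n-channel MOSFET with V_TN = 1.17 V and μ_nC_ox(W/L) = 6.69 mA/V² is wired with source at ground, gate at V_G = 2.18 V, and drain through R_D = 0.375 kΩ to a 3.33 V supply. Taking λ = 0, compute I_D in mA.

I_D = 3.41 mA

V_GS = V_G = 2.18 V, so V_ov = 2.18 − 1.17 = 1.01 V.
Assume saturation: I_D = ½ k_n V_ov² = 0.5 × 6.69 × 1.01² = 3.41 mA, giving V_DS = V_DD − I_D R_D = 3.33 − 3.41 × 0.375 = 2.05 V.
V_DS = 2.05 V ≥ V_ov = 1.01 V, confirming saturation.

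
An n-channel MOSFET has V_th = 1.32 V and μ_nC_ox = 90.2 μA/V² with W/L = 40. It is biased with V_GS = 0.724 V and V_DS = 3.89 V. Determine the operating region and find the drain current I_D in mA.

V_GS = 0.724 V < V_th = 1.32 V, so the transistor is in cutoff.

Cutoff; I_D = 0 mA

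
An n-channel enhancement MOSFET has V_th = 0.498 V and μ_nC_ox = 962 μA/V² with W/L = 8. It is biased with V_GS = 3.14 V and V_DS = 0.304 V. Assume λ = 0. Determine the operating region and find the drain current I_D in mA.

Triode; I_D = 5.83 mA

k_n = μ_nC_ox · (W/L) = 7.696 mA/V².
V_ov = V_GS − V_th = 3.14 − 0.498 = 2.64 V.
Since V_DS = 0.304 V < V_ov = 2.64 V, the device is in the triode region.
I_D = k_n [V_ov · V_DS − ½ V_DS²] = 7.696 × [2.64 × 0.304 − 0.5 × 0.304²] = 5.83 mA.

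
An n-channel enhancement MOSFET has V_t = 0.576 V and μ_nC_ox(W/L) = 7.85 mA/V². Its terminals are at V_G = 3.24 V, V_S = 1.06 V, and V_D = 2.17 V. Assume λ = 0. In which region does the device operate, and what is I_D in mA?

Triode; I_D = 9.14 mA

V_GS = V_G − V_S = 3.24 − 1.06 = 2.18 V; V_DS = V_D − V_S = 2.17 − 1.06 = 1.11 V.
V_ov = V_GS − V_t = 2.18 − 0.576 = 1.6 V.
Since V_DS = 1.11 V < V_ov = 1.6 V, the device is in the triode region.
I_D = k_n [V_ov · V_DS − ½ V_DS²] = 7.85 × [1.6 × 1.11 − 0.5 × 1.11²] = 9.14 mA.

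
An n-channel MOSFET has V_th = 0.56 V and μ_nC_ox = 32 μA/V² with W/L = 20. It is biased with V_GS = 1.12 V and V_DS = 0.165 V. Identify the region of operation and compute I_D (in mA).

Triode; I_D = 0.0504 mA

k_n = μ_nC_ox · (W/L) = 0.64 mA/V².
V_ov = V_GS − V_th = 1.12 − 0.56 = 0.56 V.
Since V_DS = 0.165 V < V_ov = 0.56 V, the device is in the triode region.
I_D = k_n [V_ov · V_DS − ½ V_DS²] = 0.64 × [0.56 × 0.165 − 0.5 × 0.165²] = 0.0504 mA.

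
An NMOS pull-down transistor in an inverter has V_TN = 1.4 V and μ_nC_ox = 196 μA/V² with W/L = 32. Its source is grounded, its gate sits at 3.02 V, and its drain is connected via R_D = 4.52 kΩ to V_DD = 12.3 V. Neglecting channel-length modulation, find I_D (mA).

V_GS = V_G = 3.02 V, so V_ov = 3.02 − 1.4 = 1.62 V.
k_n = μ_nC_ox · (W/L) = 6.272 mA/V².
Assume saturation: I_D = ½ k_n V_ov² = 0.5 × 6.272 × 1.62² = 8.23 mA, giving V_DS = V_DD − I_D R_D = 12.3 − 8.23 × 4.52 = -24.9 V.
But -24.9 V < V_ov = 1.62 V, so the device is actually in triode.
In triode I_D = k_n[V_ov V_DS − ½ V_DS²] and I_D = (V_DD − V_DS)/R_D. Equating: 14.2 V_DS² − 46.93 V_DS + 12.3 = 0, giving V_DS = 0.287 V (the root below V_ov).
I_D = (12.3 − 0.287) / 4.52 = 2.66 mA.

I_D = 2.66 mA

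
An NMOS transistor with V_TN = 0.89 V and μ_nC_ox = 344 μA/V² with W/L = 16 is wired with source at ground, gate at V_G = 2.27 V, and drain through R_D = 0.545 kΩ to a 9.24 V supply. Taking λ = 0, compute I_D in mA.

I_D = 5.24 mA

V_GS = V_G = 2.27 V, so V_ov = 2.27 − 0.89 = 1.38 V.
k_n = μ_nC_ox · (W/L) = 5.504 mA/V².
Assume saturation: I_D = ½ k_n V_ov² = 0.5 × 5.504 × 1.38² = 5.24 mA, giving V_DS = V_DD − I_D R_D = 9.24 − 5.24 × 0.545 = 6.38 V.
V_DS = 6.38 V ≥ V_ov = 1.38 V, confirming saturation.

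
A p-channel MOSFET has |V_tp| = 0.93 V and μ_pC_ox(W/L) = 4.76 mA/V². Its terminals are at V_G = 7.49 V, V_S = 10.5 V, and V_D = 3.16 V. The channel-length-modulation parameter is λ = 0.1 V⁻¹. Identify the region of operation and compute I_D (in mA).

Saturation; I_D = 17.9 mA

V_SG = V_S − V_G = 10.5 − 7.49 = 3.01 V; V_SD = V_S − V_D = 10.5 − 3.16 = 7.34 V.
V_ov = V_SG − |V_tp| = 3.01 − 0.93 = 2.08 V.
Since V_SD = 7.34 V ≥ V_ov = 2.08 V, the device is in saturation.
I_D = ½ k_p V_ov² (1 + λ V_SD) = 0.5 × 4.76 × 2.08² × (1 + 0.1 × 7.34) = 17.9 mA.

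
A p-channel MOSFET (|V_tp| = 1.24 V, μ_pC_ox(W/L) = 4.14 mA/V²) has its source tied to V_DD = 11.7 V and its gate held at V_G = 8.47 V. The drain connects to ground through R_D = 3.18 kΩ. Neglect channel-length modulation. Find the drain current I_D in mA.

I_D = 3.53 mA

V_SG = V_DD − V_G = 11.7 − 8.47 = 3.23 V, so V_ov = 3.23 − 1.24 = 1.99 V.
Assume saturation: I_D = ½ k_p V_ov² = 0.5 × 4.14 × 1.99² = 8.2 mA, giving V_SD = V_DD − I_D R_D = 11.7 − 8.2 × 3.18 = -14.4 V.
But -14.4 V < V_ov = 1.99 V, so the device is actually in triode.
In triode I_D = k_p[V_ov V_SD − ½ V_SD²] and I_D = (V_DD − V_SD)/R_D. Equating: 6.58 V_SD² − 27.2 V_SD + 11.7 = 0, giving V_SD = 0.488 V (the root below V_ov).
I_D = (11.7 − 0.488) / 3.18 = 3.53 mA.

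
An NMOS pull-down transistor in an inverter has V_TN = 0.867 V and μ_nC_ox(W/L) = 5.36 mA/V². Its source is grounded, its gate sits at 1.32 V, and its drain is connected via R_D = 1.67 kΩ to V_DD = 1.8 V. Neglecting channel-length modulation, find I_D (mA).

I_D = 0.550 mA

V_GS = V_G = 1.32 V, so V_ov = 1.32 − 0.867 = 0.453 V.
Assume saturation: I_D = ½ k_n V_ov² = 0.5 × 5.36 × 0.453² = 0.55 mA, giving V_DS = V_DD − I_D R_D = 1.8 − 0.55 × 1.67 = 0.882 V.
V_DS = 0.882 V ≥ V_ov = 0.453 V, confirming saturation.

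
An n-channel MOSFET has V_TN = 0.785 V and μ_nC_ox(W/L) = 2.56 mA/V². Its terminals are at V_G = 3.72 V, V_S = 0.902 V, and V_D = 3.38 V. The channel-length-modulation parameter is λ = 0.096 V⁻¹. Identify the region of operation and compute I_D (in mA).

Saturation; I_D = 6.55 mA

V_GS = V_G − V_S = 3.72 − 0.902 = 2.82 V; V_DS = V_D − V_S = 3.38 − 0.902 = 2.48 V.
V_ov = V_GS − V_TN = 2.82 − 0.785 = 2.03 V.
Since V_DS = 2.48 V ≥ V_ov = 2.03 V, the device is in saturation.
I_D = ½ k_n V_ov² (1 + λ V_DS) = 0.5 × 2.56 × 2.03² × (1 + 0.096 × 2.48) = 6.55 mA.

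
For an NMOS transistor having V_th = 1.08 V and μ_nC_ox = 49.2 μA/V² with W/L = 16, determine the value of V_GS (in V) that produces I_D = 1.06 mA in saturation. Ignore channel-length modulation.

k_n = μ_nC_ox · (W/L) = 0.7872 mA/V².
In saturation I_D = ½ k_n (V_GS − V_th)², so V_GS − V_th = √(2 I_D / k_n) = √(2 × 1.06 / 0.7872) = 1.64 V.
V_GS = 1.08 + 1.64 = 2.72 V.

V_GS = 2.72 V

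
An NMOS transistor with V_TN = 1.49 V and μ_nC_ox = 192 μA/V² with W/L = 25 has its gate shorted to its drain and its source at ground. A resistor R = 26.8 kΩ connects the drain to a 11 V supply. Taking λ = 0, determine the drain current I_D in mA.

With gate tied to drain, V_GS = V_DS ≥ V_GS − V_TN, so the device is in saturation.
k_n = μ_nC_ox · (W/L) = 4.8 mA/V².
KCL at the drain: ½ k_n (V_GS − V_TN)² = (V_DD − V_GS)/R.
Let x = V_GS − 1.49. Then 64.3 x² + x − 9.51 = 0, giving x = 0.377 V (positive root), so V_GS = 1.87 V.
I_D = (V_DD − V_GS)/R = (11 − 1.87) / 26.8 = 0.341 mA.

I_D = 0.341 mA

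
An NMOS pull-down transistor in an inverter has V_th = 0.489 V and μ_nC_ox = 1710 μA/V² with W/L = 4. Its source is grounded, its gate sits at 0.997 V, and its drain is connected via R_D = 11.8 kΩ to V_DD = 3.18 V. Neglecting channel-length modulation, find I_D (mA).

I_D = 0.263 mA

V_GS = V_G = 0.997 V, so V_ov = 0.997 − 0.489 = 0.508 V.
k_n = μ_nC_ox · (W/L) = 6.84 mA/V².
Assume saturation: I_D = ½ k_n V_ov² = 0.5 × 6.84 × 0.508² = 0.883 mA, giving V_DS = V_DD − I_D R_D = 3.18 − 0.883 × 11.8 = -7.23 V.
But -7.23 V < V_ov = 0.508 V, so the device is actually in triode.
In triode I_D = k_n[V_ov V_DS − ½ V_DS²] and I_D = (V_DD − V_DS)/R_D. Equating: 40.4 V_DS² − 42 V_DS + 3.18 = 0, giving V_DS = 0.0822 V (the root below V_ov).
I_D = (3.18 − 0.0822) / 11.8 = 0.263 mA.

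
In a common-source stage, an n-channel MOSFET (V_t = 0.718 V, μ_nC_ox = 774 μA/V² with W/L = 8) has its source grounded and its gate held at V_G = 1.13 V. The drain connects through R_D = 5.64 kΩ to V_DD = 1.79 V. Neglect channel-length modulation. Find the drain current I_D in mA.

I_D = 0.293 mA

V_GS = V_G = 1.13 V, so V_ov = 1.13 − 0.718 = 0.412 V.
k_n = μ_nC_ox · (W/L) = 6.192 mA/V².
Assume saturation: I_D = ½ k_n V_ov² = 0.5 × 6.192 × 0.412² = 0.526 mA, giving V_DS = V_DD − I_D R_D = 1.79 − 0.526 × 5.64 = -1.17 V.
But -1.17 V < V_ov = 0.412 V, so the device is actually in triode.
In triode I_D = k_n[V_ov V_DS − ½ V_DS²] and I_D = (V_DD − V_DS)/R_D. Equating: 17.5 V_DS² − 15.39 V_DS + 1.79 = 0, giving V_DS = 0.138 V (the root below V_ov).
I_D = (1.79 − 0.138) / 5.64 = 0.293 mA.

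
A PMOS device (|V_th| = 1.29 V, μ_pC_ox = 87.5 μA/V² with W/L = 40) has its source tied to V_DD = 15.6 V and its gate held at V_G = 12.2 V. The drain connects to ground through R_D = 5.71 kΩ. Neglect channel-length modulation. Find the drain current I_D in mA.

V_SG = V_DD − V_G = 15.6 − 12.2 = 3.4 V, so V_ov = 3.4 − 1.29 = 2.11 V.
k_p = μ_pC_ox · (W/L) = 3.5 mA/V².
Assume saturation: I_D = ½ k_p V_ov² = 0.5 × 3.5 × 2.11² = 7.79 mA, giving V_SD = V_DD − I_D R_D = 15.6 − 7.79 × 5.71 = -28.9 V.
But -28.9 V < V_ov = 2.11 V, so the device is actually in triode.
In triode I_D = k_p[V_ov V_SD − ½ V_SD²] and I_D = (V_DD − V_SD)/R_D. Equating: 9.99 V_SD² − 43.17 V_SD + 15.6 = 0, giving V_SD = 0.398 V (the root below V_ov).
I_D = (15.6 − 0.398) / 5.71 = 2.66 mA.

I_D = 2.66 mA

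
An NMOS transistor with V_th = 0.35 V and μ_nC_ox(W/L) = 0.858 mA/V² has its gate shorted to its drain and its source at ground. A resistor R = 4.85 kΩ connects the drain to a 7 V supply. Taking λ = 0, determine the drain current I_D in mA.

With gate tied to drain, V_GS = V_DS ≥ V_GS − V_th, so the device is in saturation.
KCL at the drain: ½ k_n (V_GS − V_th)² = (V_DD − V_GS)/R.
Let x = V_GS − 0.35. Then 2.08 x² + x − 6.65 = 0, giving x = 1.56 V (positive root), so V_GS = 1.91 V.
I_D = (V_DD − V_GS)/R = (7 − 1.91) / 4.85 = 1.05 mA.

I_D = 1.05 mA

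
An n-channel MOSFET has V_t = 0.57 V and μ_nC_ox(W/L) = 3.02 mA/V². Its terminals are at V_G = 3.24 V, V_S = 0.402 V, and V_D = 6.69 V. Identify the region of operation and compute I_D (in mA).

V_GS = V_G − V_S = 3.24 − 0.402 = 2.84 V; V_DS = V_D − V_S = 6.69 − 0.402 = 6.29 V.
V_ov = V_GS − V_t = 2.84 − 0.57 = 2.27 V.
Since V_DS = 6.29 V ≥ V_ov = 2.27 V, the device is in saturation.
I_D = ½ k_n V_ov² = 0.5 × 3.02 × 2.27² = 7.77 mA.

Saturation; I_D = 7.77 mA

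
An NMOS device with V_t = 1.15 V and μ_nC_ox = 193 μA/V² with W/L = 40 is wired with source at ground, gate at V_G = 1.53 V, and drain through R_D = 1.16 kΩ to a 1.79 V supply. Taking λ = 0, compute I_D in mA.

V_GS = V_G = 1.53 V, so V_ov = 1.53 − 1.15 = 0.38 V.
k_n = μ_nC_ox · (W/L) = 7.72 mA/V².
Assume saturation: I_D = ½ k_n V_ov² = 0.5 × 7.72 × 0.38² = 0.557 mA, giving V_DS = V_DD − I_D R_D = 1.79 − 0.557 × 1.16 = 1.14 V.
V_DS = 1.14 V ≥ V_ov = 0.38 V, confirming saturation.

I_D = 0.557 mA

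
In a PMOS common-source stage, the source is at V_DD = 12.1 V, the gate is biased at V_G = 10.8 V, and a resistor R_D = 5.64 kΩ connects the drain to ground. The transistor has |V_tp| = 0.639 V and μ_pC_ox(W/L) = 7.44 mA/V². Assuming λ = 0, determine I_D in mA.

I_D = 1.63 mA

V_SG = V_DD − V_G = 12.1 − 10.8 = 1.3 V, so V_ov = 1.3 − 0.639 = 0.661 V.
Assume saturation: I_D = ½ k_p V_ov² = 0.5 × 7.44 × 0.661² = 1.63 mA, giving V_SD = V_DD − I_D R_D = 12.1 − 1.63 × 5.64 = 2.93 V.
V_SD = 2.93 V ≥ V_ov = 0.661 V, confirming saturation.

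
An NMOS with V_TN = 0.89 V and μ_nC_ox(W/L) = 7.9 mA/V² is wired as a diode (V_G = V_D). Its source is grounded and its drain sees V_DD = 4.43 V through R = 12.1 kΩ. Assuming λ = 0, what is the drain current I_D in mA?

With gate tied to drain, V_GS = V_DS ≥ V_GS − V_TN, so the device is in saturation.
KCL at the drain: ½ k_n (V_GS − V_TN)² = (V_DD − V_GS)/R.
Let x = V_GS − 0.89. Then 47.8 x² + x − 3.54 = 0, giving x = 0.262 V (positive root), so V_GS = 1.15 V.
I_D = (V_DD − V_GS)/R = (4.43 − 1.15) / 12.1 = 0.271 mA.

I_D = 0.271 mA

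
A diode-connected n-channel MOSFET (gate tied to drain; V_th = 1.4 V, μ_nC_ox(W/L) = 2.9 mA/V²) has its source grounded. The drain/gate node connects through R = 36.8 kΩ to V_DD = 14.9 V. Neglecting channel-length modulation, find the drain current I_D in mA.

With gate tied to drain, V_GS = V_DS ≥ V_GS − V_th, so the device is in saturation.
KCL at the drain: ½ k_n (V_GS − V_th)² = (V_DD − V_GS)/R.
Let x = V_GS − 1.4. Then 53.4 x² + x − 13.5 = 0, giving x = 0.494 V (positive root), so V_GS = 1.89 V.
I_D = (V_DD − V_GS)/R = (14.9 − 1.89) / 36.8 = 0.353 mA.

I_D = 0.353 mA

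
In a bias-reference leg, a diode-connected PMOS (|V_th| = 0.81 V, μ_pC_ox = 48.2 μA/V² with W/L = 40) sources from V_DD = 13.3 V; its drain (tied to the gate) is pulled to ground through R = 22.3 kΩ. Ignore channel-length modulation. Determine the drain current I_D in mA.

I_D = 0.527 mA

With gate tied to drain, V_SG = V_SD ≥ V_SG − |V_th|, so the device is in saturation.
k_p = μ_pC_ox · (W/L) = 1.928 mA/V².
KCL at the drain: ½ k_p (V_SG − |V_th|)² = (V_DD − V_SG)/R.
Let x = V_SG − 0.81. Then 21.5 x² + x − 12.49 = 0, giving x = 0.739 V (positive root), so V_SG = 1.55 V.
I_D = (V_DD − V_SG)/R = (13.3 − 1.55) / 22.3 = 0.527 mA.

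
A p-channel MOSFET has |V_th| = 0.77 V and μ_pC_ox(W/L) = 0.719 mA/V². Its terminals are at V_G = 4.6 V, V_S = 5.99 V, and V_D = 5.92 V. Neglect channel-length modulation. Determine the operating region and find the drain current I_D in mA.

V_SG = V_S − V_G = 5.99 − 4.6 = 1.39 V; V_SD = V_S − V_D = 5.99 − 5.92 = 0.07 V.
V_ov = V_SG − |V_th| = 1.39 − 0.77 = 0.62 V.
Since V_SD = 0.07 V < V_ov = 0.62 V, the device is in the triode region.
I_D = k_p [V_ov · V_SD − ½ V_SD²] = 0.719 × [0.62 × 0.07 − 0.5 × 0.07²] = 0.0294 mA.

Triode; I_D = 0.0294 mA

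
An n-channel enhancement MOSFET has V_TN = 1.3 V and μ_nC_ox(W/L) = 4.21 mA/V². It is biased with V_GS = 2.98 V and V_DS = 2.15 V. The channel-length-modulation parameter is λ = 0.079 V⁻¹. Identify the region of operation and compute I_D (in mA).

V_ov = V_GS − V_TN = 2.98 − 1.3 = 1.68 V.
Since V_DS = 2.15 V ≥ V_ov = 1.68 V, the device is in saturation.
I_D = ½ k_n V_ov² (1 + λ V_DS) = 0.5 × 4.21 × 1.68² × (1 + 0.079 × 2.15) = 6.95 mA.

Saturation; I_D = 6.95 mA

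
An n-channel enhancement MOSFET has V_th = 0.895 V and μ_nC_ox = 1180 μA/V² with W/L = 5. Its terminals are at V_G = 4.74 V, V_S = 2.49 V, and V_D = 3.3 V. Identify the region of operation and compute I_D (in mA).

V_GS = V_G − V_S = 4.74 − 2.49 = 2.25 V; V_DS = V_D − V_S = 3.3 − 2.49 = 0.81 V.
k_n = μ_nC_ox · (W/L) = 5.9 mA/V².
V_ov = V_GS − V_th = 2.25 − 0.895 = 1.35 V.
Since V_DS = 0.81 V < V_ov = 1.35 V, the device is in the triode region.
I_D = k_n [V_ov · V_DS − ½ V_DS²] = 5.9 × [1.35 × 0.81 − 0.5 × 0.81²] = 4.54 mA.

Triode; I_D = 4.54 mA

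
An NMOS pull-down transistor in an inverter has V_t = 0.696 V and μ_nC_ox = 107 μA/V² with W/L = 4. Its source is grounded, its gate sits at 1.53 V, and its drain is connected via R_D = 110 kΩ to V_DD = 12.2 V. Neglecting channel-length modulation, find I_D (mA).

V_GS = V_G = 1.53 V, so V_ov = 1.53 − 0.696 = 0.834 V.
k_n = μ_nC_ox · (W/L) = 0.428 mA/V².
Assume saturation: I_D = ½ k_n V_ov² = 0.5 × 0.428 × 0.834² = 0.149 mA, giving V_DS = V_DD − I_D R_D = 12.2 − 0.149 × 110 = -4.17 V.
But -4.17 V < V_ov = 0.834 V, so the device is actually in triode.
In triode I_D = k_n[V_ov V_DS − ½ V_DS²] and I_D = (V_DD − V_DS)/R_D. Equating: 23.5 V_DS² − 40.26 V_DS + 12.2 = 0, giving V_DS = 0.394 V (the root below V_ov).
I_D = (12.2 − 0.394) / 110 = 0.107 mA.

I_D = 0.107 mA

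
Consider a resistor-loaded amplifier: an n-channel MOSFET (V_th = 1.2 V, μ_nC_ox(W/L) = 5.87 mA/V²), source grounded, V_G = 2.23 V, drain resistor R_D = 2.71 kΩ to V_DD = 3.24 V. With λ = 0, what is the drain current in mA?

I_D = 1.12 mA

V_GS = V_G = 2.23 V, so V_ov = 2.23 − 1.2 = 1.03 V.
Assume saturation: I_D = ½ k_n V_ov² = 0.5 × 5.87 × 1.03² = 3.11 mA, giving V_DS = V_DD − I_D R_D = 3.24 − 3.11 × 2.71 = -5.2 V.
But -5.2 V < V_ov = 1.03 V, so the device is actually in triode.
In triode I_D = k_n[V_ov V_DS − ½ V_DS²] and I_D = (V_DD − V_DS)/R_D. Equating: 7.95 V_DS² − 17.38 V_DS + 3.24 = 0, giving V_DS = 0.206 V (the root below V_ov).
I_D = (3.24 − 0.206) / 2.71 = 1.12 mA.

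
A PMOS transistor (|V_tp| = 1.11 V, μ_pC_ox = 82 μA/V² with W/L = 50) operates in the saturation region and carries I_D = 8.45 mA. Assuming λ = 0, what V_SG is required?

V_SG = 3.14 V

k_p = μ_pC_ox · (W/L) = 4.1 mA/V².
In saturation I_D = ½ k_p (V_SG − |V_tp|)², so V_SG − |V_tp| = √(2 I_D / k_p) = √(2 × 8.45 / 4.1) = 2.03 V.
V_SG = 1.11 + 2.03 = 3.14 V.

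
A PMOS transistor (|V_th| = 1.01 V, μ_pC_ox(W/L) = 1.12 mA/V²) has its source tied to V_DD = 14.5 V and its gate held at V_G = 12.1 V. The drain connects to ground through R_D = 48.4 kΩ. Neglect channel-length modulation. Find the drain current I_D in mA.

I_D = 0.295 mA

V_SG = V_DD − V_G = 14.5 − 12.1 = 2.4 V, so V_ov = 2.4 − 1.01 = 1.39 V.
Assume saturation: I_D = ½ k_p V_ov² = 0.5 × 1.12 × 1.39² = 1.08 mA, giving V_SD = V_DD − I_D R_D = 14.5 − 1.08 × 48.4 = -37.9 V.
But -37.9 V < V_ov = 1.39 V, so the device is actually in triode.
In triode I_D = k_p[V_ov V_SD − ½ V_SD²] and I_D = (V_DD − V_SD)/R_D. Equating: 27.1 V_SD² − 76.35 V_SD + 14.5 = 0, giving V_SD = 0.205 V (the root below V_ov).
I_D = (14.5 − 0.205) / 48.4 = 0.295 mA.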